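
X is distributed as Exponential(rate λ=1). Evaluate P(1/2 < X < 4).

P(1/2 < X < 4) = ∫_{1/2}^{4} f(x) dx
where f(x) = e^{- x}
= - \frac{1}{e^{4}} + e^{- \frac{1}{2}}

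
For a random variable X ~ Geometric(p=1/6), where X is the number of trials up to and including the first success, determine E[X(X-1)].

E[X(X-1)] = E[X² - X] = E[X²] - E[X]
E[X] = 6
E[X²] = Var(X) + (E[X])² = 30 + (6)² = 66
E[X(X-1)] = 66 - 6 = 60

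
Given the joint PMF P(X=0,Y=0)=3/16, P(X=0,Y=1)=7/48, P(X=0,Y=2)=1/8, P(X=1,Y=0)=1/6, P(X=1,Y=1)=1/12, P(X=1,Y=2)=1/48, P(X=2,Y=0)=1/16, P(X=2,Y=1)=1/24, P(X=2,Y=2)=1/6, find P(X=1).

P(X=1) = P(X=1,Y=0) + P(X=1,Y=1) + P(X=1,Y=2)
= 1/6 + 1/12 + 1/48
= 13/48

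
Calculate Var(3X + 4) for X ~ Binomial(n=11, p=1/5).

For X ~ Binomial(n=11, p=1/5):
Var(X) = \frac{44}{25}
Var(3X + 4) = (3)² × Var(X) = 9 × \frac{44}{25} = \frac{396}{25}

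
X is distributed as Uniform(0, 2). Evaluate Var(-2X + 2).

For X ~ Uniform(0, 2):
Var(X) = \frac{1}{3}
Var(-2X + 2) = (-2)² × Var(X) = 4 × \frac{1}{3} = \frac{4}{3}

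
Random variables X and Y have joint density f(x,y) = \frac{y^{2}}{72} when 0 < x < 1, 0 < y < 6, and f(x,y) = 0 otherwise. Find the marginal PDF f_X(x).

f_X(x) = ∫_0^6 f(x,y) dy
= ∫_0^6 \frac{y^{2}}{72} dy
= 1 for 0 < x < 1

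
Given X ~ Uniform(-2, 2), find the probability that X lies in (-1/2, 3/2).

P(-1/2 < X < 3/2) = ∫_{-1/2}^{3/2} f(x) dx
where f(x) = \frac{1}{4}
= \frac{1}{2}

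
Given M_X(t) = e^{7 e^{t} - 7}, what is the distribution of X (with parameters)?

The MGF M(t) = e^{7 e^{t} - 7} is the standard form for the Poisson distribution.
Comparing with the known MGF formula identifies: Poisson(λ=7)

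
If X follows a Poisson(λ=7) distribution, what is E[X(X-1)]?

E[X(X-1)] = E[X² - X] = E[X²] - E[X]
E[X] = 7
E[X²] = Var(X) + (E[X])² = 7 + (7)² = 56
E[X(X-1)] = 56 - 7 = 49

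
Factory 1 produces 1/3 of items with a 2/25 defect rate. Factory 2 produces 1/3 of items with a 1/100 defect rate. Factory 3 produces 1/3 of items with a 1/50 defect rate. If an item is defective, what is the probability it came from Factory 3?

Using Bayes' theorem:
P(F1) = 1/3, P(D|F1) = 2/25
P(F2) = 1/3, P(D|F2) = 1/100
P(F3) = 1/3, P(D|F3) = 1/50
P(D) = P(D|F1)P(F1) + P(D|F2)P(F2) + P(D|F3)P(F3)
     = \frac{11}{300}
P(F3|D) = P(D|F3)P(F3) / P(D)
= \frac{2}{11}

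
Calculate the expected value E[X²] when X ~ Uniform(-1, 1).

Using the identity E[X²] = Var(X) + (E[X])²:
E[X] = 0
Var(X) = \frac{1}{3}
E[X²] = \frac{1}{3} + (0)²
= \frac{1}{3}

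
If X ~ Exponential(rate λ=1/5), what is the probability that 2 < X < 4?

P(2 < X < 4) = ∫_{2}^{4} f(x) dx
where f(x) = \frac{e^{- \frac{x}{5}}}{5}
= - \frac{1 - e^{\frac{2}{5}}}{e^{\frac{4}{5}}}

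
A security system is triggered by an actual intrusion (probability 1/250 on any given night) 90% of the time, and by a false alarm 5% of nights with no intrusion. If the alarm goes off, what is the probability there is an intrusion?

Let D = the rare event, + = positive/flagged.
P(D) = 1/250
P(+|D) = 90/100 = 9/10
P(+|D') = 5/100 = 1/20
P(+) = P(+|D)P(D) + P(+|D')P(D')
     = \frac{9}{10} × \frac{1}{250} + \frac{1}{20} × \frac{249}{250}
     = \frac{267}{5000}
P(D|+) = P(+|D)P(D)/P(+) = \frac{6}{89}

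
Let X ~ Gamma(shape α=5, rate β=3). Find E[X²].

Using the identity E[X²] = Var(X) + (E[X])²:
E[X] = \frac{5}{3}
Var(X) = \frac{5}{9}
E[X²] = \frac{5}{9} + (\frac{5}{3})²
= \frac{10}{3}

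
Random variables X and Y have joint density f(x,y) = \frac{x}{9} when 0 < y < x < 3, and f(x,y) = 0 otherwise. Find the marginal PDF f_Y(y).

f_Y(y) = ∫_y^3 \frac{x}{9} dx = \frac{1}{2} - \frac{y^{2}}{18}
for 0 < y < 3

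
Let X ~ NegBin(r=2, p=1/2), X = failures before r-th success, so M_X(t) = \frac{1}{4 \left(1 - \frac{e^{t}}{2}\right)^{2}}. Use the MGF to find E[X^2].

To find E[X^2], compute M^(2)(0):
M^(1)(t) = \frac{e^{t}}{4 \left(1 - \frac{e^{t}}{2}\right)^{3}}
M^(2)(t) = \frac{e^{t}}{4 \left(1 - \frac{e^{t}}{2}\right)^{3}} + \frac{3 e^{2 t}}{8 \left(1 - \frac{e^{t}}{2}\right)^{4}}
M^(2)(0) = 8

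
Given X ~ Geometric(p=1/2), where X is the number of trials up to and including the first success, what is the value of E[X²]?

Using the identity E[X²] = Var(X) + (E[X])²:
E[X] = 2
Var(X) = 2
E[X²] = 2 + (2)²
= 6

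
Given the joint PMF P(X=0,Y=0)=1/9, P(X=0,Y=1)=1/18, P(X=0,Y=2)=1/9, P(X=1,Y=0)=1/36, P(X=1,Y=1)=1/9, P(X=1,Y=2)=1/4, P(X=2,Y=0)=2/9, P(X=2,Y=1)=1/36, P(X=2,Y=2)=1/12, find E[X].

First find marginal of X:
P(X=0) = 5/18
P(X=1) = 7/18
P(X=2) = 1/3
E[X] = 0 × 5/18 + 1 × 7/18 + 2 × 1/3 = 19/18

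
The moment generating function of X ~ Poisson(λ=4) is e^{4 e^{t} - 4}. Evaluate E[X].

To find E[X], compute M^(1)(0):
M^(1)(t) = 4 e^{t} e^{4 e^{t} - 4}
M^(1)(0) = 4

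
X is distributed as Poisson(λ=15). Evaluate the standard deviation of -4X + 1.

For X ~ Poisson(λ=15):
Var(X) = 15
SD(X) = √(Var(X)) = √(15) = \sqrt{15}
SD(-4X + 1) = |-4| × SD(X) = 4 × \sqrt{15} = 4 \sqrt{15}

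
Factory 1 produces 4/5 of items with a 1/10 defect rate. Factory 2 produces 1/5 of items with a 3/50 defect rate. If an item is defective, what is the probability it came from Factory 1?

Using Bayes' theorem:
P(F1) = 4/5, P(D|F1) = 1/10
P(F2) = 1/5, P(D|F2) = 3/50
P(D) = P(D|F1)P(F1) + P(D|F2)P(F2)
     = \frac{23}{250}
P(F1|D) = P(D|F1)P(F1) / P(D)
= \frac{20}{23}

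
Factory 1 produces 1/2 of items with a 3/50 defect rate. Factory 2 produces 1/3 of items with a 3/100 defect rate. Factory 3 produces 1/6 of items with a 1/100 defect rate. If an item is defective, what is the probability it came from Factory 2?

Using Bayes' theorem:
P(F1) = 1/2, P(D|F1) = 3/50
P(F2) = 1/3, P(D|F2) = 3/100
P(F3) = 1/6, P(D|F3) = 1/100
P(D) = P(D|F1)P(F1) + P(D|F2)P(F2) + P(D|F3)P(F3)
     = \frac{1}{24}
P(F2|D) = P(D|F2)P(F2) / P(D)
= \frac{6}{25}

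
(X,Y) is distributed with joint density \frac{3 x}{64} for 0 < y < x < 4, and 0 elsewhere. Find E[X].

f_X(x) = ∫_0^x \frac{3 x}{64} dy = \frac{3 x^{2}}{64}
E[X] = ∫_0^4 x × (\frac{3 x^{2}}{64}) dx = 3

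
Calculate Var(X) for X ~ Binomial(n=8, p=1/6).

For X ~ Binomial(n=8, p=1/6):
Var(X) = \frac{10}{9}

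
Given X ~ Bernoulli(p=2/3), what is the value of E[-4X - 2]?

For X ~ Bernoulli(p=2/3):
E[X] = \frac{2}{3}
E[-4X - 2] = -4 × E[X] - 2 = - \frac{14}{3}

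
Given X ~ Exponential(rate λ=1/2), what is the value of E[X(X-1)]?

E[X(X-1)] = E[X² - X] = E[X²] - E[X]
E[X] = 2
E[X²] = Var(X) + (E[X])² = 4 + (2)² = 8
E[X(X-1)] = 8 - 2 = 6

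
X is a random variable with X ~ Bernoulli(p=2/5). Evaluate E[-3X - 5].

For X ~ Bernoulli(p=2/5):
E[X] = \frac{2}{5}
E[-3X - 5] = -3 × E[X] - 5 = - \frac{31}{5}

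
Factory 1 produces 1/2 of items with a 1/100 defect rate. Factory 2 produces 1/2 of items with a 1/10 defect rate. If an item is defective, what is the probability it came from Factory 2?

Using Bayes' theorem:
P(F1) = 1/2, P(D|F1) = 1/100
P(F2) = 1/2, P(D|F2) = 1/10
P(D) = P(D|F1)P(F1) + P(D|F2)P(F2)
     = \frac{11}{200}
P(F2|D) = P(D|F2)P(F2) / P(D)
= \frac{10}{11}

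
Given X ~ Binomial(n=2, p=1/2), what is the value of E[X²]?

Using the identity E[X²] = Var(X) + (E[X])²:
E[X] = 1
Var(X) = \frac{1}{2}
E[X²] = \frac{1}{2} + (1)²
= \frac{3}{2}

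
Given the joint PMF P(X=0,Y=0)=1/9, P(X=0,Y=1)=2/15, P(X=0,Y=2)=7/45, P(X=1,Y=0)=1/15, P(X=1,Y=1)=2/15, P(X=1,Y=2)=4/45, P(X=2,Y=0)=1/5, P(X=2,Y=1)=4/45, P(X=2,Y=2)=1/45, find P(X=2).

P(X=2) = P(X=2,Y=0) + P(X=2,Y=1) + P(X=2,Y=2)
= 1/5 + 4/45 + 1/45
= 14/45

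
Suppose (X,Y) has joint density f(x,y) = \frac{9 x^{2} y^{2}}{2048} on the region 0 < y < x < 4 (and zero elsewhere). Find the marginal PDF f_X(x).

f_X(x) = ∫_0^x \frac{9 x^{2} y^{2}}{2048} dy = \frac{3 x^{5}}{2048}
for 0 < x < 4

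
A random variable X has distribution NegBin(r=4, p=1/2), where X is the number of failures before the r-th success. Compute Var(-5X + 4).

For X ~ NegBin(r=4, p=1/2), where X is the number of failures before the r-th success:
Var(X) = 8
Var(-5X + 4) = (-5)² × Var(X) = 25 × 8 = 200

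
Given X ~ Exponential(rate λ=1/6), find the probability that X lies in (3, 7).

P(3 < X < 7) = ∫_{3}^{7} f(x) dx
where f(x) = \frac{e^{- \frac{x}{6}}}{6}
= - \frac{1}{e^{\frac{7}{6}}} + e^{- \frac{1}{2}}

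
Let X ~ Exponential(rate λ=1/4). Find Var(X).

For X ~ Exponential(rate λ=1/4):
Var(X) = 16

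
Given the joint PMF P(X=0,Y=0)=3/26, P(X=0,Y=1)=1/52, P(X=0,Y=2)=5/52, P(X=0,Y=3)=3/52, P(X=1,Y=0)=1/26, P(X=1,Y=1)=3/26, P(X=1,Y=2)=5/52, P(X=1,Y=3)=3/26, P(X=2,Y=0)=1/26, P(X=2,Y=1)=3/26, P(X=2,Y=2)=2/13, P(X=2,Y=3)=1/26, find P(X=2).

P(X=2) = P(X=2,Y=0) + P(X=2,Y=1) + P(X=2,Y=2) + P(X=2,Y=3)
= 1/26 + 3/26 + 2/13 + 1/26
= 9/26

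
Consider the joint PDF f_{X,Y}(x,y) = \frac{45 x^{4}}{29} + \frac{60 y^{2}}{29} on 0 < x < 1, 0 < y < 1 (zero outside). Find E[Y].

E[Y] = ∫_0^1 ∫_0^1 y × f(x,y) dx dy
= \frac{39}{58}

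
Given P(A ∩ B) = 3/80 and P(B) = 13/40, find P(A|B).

P(A|B) = P(A ∩ B) / P(B)
= (3/80) / (13/40)
= 3/26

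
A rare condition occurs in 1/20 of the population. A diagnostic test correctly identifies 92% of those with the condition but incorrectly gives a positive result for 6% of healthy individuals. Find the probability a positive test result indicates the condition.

Let D = the rare event, + = positive/flagged.
P(D) = 1/20
P(+|D) = 92/100 = 23/25
P(+|D') = 6/100 = 3/50
P(+) = P(+|D)P(D) + P(+|D')P(D')
     = \frac{23}{25} × \frac{1}{20} + \frac{3}{50} × \frac{19}{20}
     = \frac{103}{1000}
P(D|+) = P(+|D)P(D)/P(+) = \frac{46}{103}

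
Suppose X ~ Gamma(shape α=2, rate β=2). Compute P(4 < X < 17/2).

P(4 < X < 17/2) = ∫_{4}^{17/2} f(x) dx
where f(x) = 4 x e^{- 2 x}
= \frac{9 \left(-2 + e^{9}\right)}{e^{17}}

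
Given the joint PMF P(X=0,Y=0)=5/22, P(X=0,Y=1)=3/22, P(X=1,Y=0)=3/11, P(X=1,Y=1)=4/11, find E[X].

First find marginal of X:
P(X=0) = 4/11
P(X=1) = 7/11
E[X] = 0 × 4/11 + 1 × 7/11 = 7/11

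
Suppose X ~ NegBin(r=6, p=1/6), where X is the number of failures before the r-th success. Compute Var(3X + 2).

For X ~ NegBin(r=6, p=1/6), where X is the number of failures before the r-th success:
Var(X) = 180
Var(3X + 2) = (3)² × Var(X) = 9 × 180 = 1620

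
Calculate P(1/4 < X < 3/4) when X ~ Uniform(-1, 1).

P(1/4 < X < 3/4) = ∫_{1/4}^{3/4} f(x) dx
where f(x) = \frac{1}{2}
= \frac{1}{4}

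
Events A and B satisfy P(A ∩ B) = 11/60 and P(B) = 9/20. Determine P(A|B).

P(A|B) = P(A ∩ B) / P(B)
= (11/60) / (9/20)
= 11/27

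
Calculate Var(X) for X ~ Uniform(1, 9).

For X ~ Uniform(1, 9):
Var(X) = \frac{16}{3}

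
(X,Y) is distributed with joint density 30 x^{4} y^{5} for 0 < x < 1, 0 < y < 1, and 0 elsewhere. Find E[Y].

E[Y] = ∫_0^1 ∫_0^1 y × f(x,y) dx dy
= \frac{6}{7}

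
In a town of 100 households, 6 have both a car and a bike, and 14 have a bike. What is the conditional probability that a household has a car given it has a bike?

P(A ∩ B) = 6/100 = 3/50
P(B) = 14/100 = 7/50
P(A|B) = P(A ∩ B) / P(B) = (3/50) / (7/50) = 3/7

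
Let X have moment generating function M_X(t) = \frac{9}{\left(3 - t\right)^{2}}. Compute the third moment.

To find E[X^3], compute M^(3)(0):
M^(1)(t) = \frac{18}{\left(3 - t\right)^{3}}
M^(2)(t) = \frac{54}{\left(3 - t\right)^{4}}
M^(3)(t) = \frac{216}{\left(3 - t\right)^{5}}
M^(3)(0) = \frac{8}{9}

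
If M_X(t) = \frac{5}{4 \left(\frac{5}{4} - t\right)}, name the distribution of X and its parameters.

The MGF M(t) = \frac{5}{4 \left(\frac{5}{4} - t\right)} is the standard form for the Exponential distribution.
Comparing with the known MGF formula identifies: Exponential(rate λ=5/4)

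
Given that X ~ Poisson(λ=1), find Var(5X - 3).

For X ~ Poisson(λ=1):
Var(X) = 1
Var(5X - 3) = (5)² × Var(X) = 25 × 1 = 25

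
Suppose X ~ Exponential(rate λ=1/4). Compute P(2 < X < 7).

P(2 < X < 7) = ∫_{2}^{7} f(x) dx
where f(x) = \frac{e^{- \frac{x}{4}}}{4}
= - \frac{1}{e^{\frac{7}{4}}} + e^{- \frac{1}{2}}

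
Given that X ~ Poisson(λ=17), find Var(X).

For X ~ Poisson(λ=17):
Var(X) = 17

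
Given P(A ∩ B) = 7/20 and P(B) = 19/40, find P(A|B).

P(A|B) = P(A ∩ B) / P(B)
= (7/20) / (19/40)
= 14/19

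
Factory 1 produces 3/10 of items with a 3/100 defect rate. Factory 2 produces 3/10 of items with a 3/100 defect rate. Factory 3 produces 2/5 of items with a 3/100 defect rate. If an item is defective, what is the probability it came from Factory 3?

Using Bayes' theorem:
P(F1) = 3/10, P(D|F1) = 3/100
P(F2) = 3/10, P(D|F2) = 3/100
P(F3) = 2/5, P(D|F3) = 3/100
P(D) = P(D|F1)P(F1) + P(D|F2)P(F2) + P(D|F3)P(F3)
     = \frac{3}{100}
P(F3|D) = P(D|F3)P(F3) / P(D)
= \frac{2}{5}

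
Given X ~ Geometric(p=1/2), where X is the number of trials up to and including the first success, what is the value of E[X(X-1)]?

E[X(X-1)] = E[X² - X] = E[X²] - E[X]
E[X] = 2
E[X²] = Var(X) + (E[X])² = 2 + (2)² = 6
E[X(X-1)] = 6 - 2 = 4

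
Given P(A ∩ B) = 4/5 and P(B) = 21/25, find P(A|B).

P(A|B) = P(A ∩ B) / P(B)
= (4/5) / (21/25)
= 20/21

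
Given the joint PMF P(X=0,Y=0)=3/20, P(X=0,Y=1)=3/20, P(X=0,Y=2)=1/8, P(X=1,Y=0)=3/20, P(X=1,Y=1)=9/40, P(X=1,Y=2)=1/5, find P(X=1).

P(X=1) = P(X=1,Y=0) + P(X=1,Y=1) + P(X=1,Y=2)
= 3/20 + 9/40 + 1/5
= 23/40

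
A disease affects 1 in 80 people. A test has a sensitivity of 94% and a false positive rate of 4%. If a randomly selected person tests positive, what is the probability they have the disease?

Let D = the rare event, + = positive/flagged.
P(D) = 1/80
P(+|D) = 94/100 = 47/50
P(+|D') = 4/100 = 1/25
P(+) = P(+|D)P(D) + P(+|D')P(D')
     = \frac{47}{50} × \frac{1}{80} + \frac{1}{25} × \frac{79}{80}
     = \frac{41}{800}
P(D|+) = P(+|D)P(D)/P(+) = \frac{47}{205}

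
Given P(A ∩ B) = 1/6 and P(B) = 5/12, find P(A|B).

P(A|B) = P(A ∩ B) / P(B)
= (1/6) / (5/12)
= 2/5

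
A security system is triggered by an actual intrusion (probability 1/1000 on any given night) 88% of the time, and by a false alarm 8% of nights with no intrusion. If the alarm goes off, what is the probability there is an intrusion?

Let D = the rare event, + = positive/flagged.
P(D) = 1/1000
P(+|D) = 88/100 = 22/25
P(+|D') = 8/100 = 2/25
P(+) = P(+|D)P(D) + P(+|D')P(D')
     = \frac{22}{25} × \frac{1}{1000} + \frac{2}{25} × \frac{999}{1000}
     = \frac{101}{1250}
P(D|+) = P(+|D)P(D)/P(+) = \frac{11}{1010}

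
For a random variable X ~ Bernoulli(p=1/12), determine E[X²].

Using the identity E[X²] = Var(X) + (E[X])²:
E[X] = \frac{1}{12}
Var(X) = \frac{11}{144}
E[X²] = \frac{11}{144} + (\frac{1}{12})²
= \frac{1}{12}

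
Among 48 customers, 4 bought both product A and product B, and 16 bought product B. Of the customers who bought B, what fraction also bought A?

P(A ∩ B) = 4/48 = 1/12
P(B) = 16/48 = 1/3
P(A|B) = P(A ∩ B) / P(B) = (1/12) / (1/3) = 1/4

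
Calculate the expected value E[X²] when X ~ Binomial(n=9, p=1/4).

Using the identity E[X²] = Var(X) + (E[X])²:
E[X] = \frac{9}{4}
Var(X) = \frac{27}{16}
E[X²] = \frac{27}{16} + (\frac{9}{4})²
= \frac{27}{4}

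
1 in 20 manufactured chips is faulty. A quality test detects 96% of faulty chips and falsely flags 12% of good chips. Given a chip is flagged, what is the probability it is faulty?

Let D = the rare event, + = positive/flagged.
P(D) = 1/20
P(+|D) = 96/100 = 24/25
P(+|D') = 12/100 = 3/25
P(+) = P(+|D)P(D) + P(+|D')P(D')
     = \frac{24}{25} × \frac{1}{20} + \frac{3}{25} × \frac{19}{20}
     = \frac{81}{500}
P(D|+) = P(+|D)P(D)/P(+) = \frac{8}{27}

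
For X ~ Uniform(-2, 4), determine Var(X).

For X ~ Uniform(-2, 4):
Var(X) = 3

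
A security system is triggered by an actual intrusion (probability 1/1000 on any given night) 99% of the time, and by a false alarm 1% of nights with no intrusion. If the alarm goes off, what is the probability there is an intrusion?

Let D = the rare event, + = positive/flagged.
P(D) = 1/1000
P(+|D) = 99/100
P(+|D') = 1/100
P(+) = P(+|D)P(D) + P(+|D')P(D')
     = \frac{99}{100} × \frac{1}{1000} + \frac{1}{100} × \frac{999}{1000}
     = \frac{549}{50000}
P(D|+) = P(+|D)P(D)/P(+) = \frac{11}{122}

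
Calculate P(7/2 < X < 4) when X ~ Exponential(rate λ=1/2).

P(7/2 < X < 4) = ∫_{7/2}^{4} f(x) dx
where f(x) = \frac{e^{- \frac{x}{2}}}{2}
= - \frac{1}{e^{2}} + e^{- \frac{7}{4}}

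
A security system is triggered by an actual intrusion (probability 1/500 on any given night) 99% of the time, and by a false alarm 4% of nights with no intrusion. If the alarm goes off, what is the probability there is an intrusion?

Let D = the rare event, + = positive/flagged.
P(D) = 1/500
P(+|D) = 99/100
P(+|D') = 4/100 = 1/25
P(+) = P(+|D)P(D) + P(+|D')P(D')
     = \frac{99}{100} × \frac{1}{500} + \frac{1}{25} × \frac{499}{500}
     = \frac{419}{10000}
P(D|+) = P(+|D)P(D)/P(+) = \frac{99}{2095}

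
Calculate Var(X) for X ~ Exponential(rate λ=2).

For X ~ Exponential(rate λ=2):
Var(X) = \frac{1}{4}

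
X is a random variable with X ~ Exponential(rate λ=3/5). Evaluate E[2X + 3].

For X ~ Exponential(rate λ=3/5):
E[X] = \frac{5}{3}
E[2X + 3] = 2 × E[X] + 3 = \frac{19}{3}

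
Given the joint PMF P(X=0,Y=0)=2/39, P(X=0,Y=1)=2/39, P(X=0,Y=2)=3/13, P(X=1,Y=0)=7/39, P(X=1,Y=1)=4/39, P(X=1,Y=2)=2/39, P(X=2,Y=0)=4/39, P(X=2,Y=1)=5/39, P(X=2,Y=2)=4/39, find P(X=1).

P(X=1) = P(X=1,Y=0) + P(X=1,Y=1) + P(X=1,Y=2)
= 7/39 + 4/39 + 2/39
= 1/3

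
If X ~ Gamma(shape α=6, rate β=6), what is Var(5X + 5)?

For X ~ Gamma(shape α=6, rate β=6):
Var(X) = \frac{1}{6}
Var(5X + 5) = (5)² × Var(X) = 25 × \frac{1}{6} = \frac{25}{6}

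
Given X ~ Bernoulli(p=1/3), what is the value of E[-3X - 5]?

For X ~ Bernoulli(p=1/3):
E[X] = \frac{1}{3}
E[-3X - 5] = -3 × E[X] - 5 = -6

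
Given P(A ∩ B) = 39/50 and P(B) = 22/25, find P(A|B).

P(A|B) = P(A ∩ B) / P(B)
= (39/50) / (22/25)
= 39/44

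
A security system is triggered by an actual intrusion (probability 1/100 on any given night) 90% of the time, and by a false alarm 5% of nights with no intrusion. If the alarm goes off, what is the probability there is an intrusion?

Let D = the rare event, + = positive/flagged.
P(D) = 1/100
P(+|D) = 90/100 = 9/10
P(+|D') = 5/100 = 1/20
P(+) = P(+|D)P(D) + P(+|D')P(D')
     = \frac{9}{10} × \frac{1}{100} + \frac{1}{20} × \frac{99}{100}
     = \frac{117}{2000}
P(D|+) = P(+|D)P(D)/P(+) = \frac{2}{13}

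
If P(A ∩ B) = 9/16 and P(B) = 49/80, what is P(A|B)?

P(A|B) = P(A ∩ B) / P(B)
= (9/16) / (49/80)
= 45/49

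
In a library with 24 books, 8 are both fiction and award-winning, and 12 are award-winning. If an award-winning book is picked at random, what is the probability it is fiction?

P(A ∩ B) = 8/24 = 1/3
P(B) = 12/24 = 1/2
P(A|B) = P(A ∩ B) / P(B) = (1/3) / (1/2) = 2/3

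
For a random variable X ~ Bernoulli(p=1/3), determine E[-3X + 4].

For X ~ Bernoulli(p=1/3):
E[X] = \frac{1}{3}
E[-3X + 4] = -3 × E[X] + 4 = 3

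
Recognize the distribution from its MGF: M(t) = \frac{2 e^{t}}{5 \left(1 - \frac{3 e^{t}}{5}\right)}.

The MGF M(t) = \frac{2 e^{t}}{5 \left(1 - \frac{3 e^{t}}{5}\right)} is the standard form for the Geometric distribution.
Comparing with the known MGF formula identifies: Geometric(p=2/5), X = trial number of first success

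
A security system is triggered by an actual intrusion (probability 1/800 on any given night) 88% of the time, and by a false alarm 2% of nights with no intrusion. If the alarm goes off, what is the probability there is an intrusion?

Let D = the rare event, + = positive/flagged.
P(D) = 1/800
P(+|D) = 88/100 = 22/25
P(+|D') = 2/100 = 1/50
P(+) = P(+|D)P(D) + P(+|D')P(D')
     = \frac{22}{25} × \frac{1}{800} + \frac{1}{50} × \frac{799}{800}
     = \frac{843}{40000}
P(D|+) = P(+|D)P(D)/P(+) = \frac{44}{843}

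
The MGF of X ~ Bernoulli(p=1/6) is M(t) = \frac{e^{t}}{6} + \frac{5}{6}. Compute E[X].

To find E[X], compute M^(1)(0):
M^(1)(t) = \frac{e^{t}}{6}
M^(1)(0) = \frac{1}{6}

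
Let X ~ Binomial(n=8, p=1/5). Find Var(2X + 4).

For X ~ Binomial(n=8, p=1/5):
Var(X) = \frac{32}{25}
Var(2X + 4) = (2)² × Var(X) = 4 × \frac{32}{25} = \frac{128}{25}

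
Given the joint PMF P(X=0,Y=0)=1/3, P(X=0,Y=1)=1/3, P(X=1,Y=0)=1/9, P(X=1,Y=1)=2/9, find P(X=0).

P(X=0) = P(X=0,Y=0) + P(X=0,Y=1)
= 1/3 + 1/3
= 2/3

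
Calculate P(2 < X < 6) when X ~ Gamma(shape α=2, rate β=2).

P(2 < X < 6) = ∫_{2}^{6} f(x) dx
where f(x) = 4 x e^{- 2 x}
= \frac{-13 + 5 e^{8}}{e^{12}}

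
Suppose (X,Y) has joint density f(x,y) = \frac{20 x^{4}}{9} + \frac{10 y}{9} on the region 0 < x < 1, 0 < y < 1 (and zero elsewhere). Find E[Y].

E[Y] = ∫_0^1 ∫_0^1 y × f(x,y) dx dy
= \frac{16}{27}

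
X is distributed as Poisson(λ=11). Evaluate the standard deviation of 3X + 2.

For X ~ Poisson(λ=11):
Var(X) = 11
SD(X) = √(Var(X)) = √(11) = \sqrt{11}
SD(3X + 2) = |3| × SD(X) = 3 × \sqrt{11} = 3 \sqrt{11}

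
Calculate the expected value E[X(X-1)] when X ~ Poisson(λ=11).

E[X(X-1)] = E[X² - X] = E[X²] - E[X]
E[X] = 11
E[X²] = Var(X) + (E[X])² = 11 + (11)² = 132
E[X(X-1)] = 132 - 11 = 121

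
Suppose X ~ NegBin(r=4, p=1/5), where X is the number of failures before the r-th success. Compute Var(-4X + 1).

For X ~ NegBin(r=4, p=1/5), where X is the number of failures before the r-th success:
Var(X) = 80
Var(-4X + 1) = (-4)² × Var(X) = 16 × 80 = 1280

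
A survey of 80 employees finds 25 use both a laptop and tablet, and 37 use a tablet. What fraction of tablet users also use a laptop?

P(A ∩ B) = 25/80 = 5/16
P(B) = 37/80
P(A|B) = P(A ∩ B) / P(B) = (5/16) / (37/80) = 25/37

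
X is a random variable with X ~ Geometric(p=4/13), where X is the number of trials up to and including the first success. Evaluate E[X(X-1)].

E[X(X-1)] = E[X² - X] = E[X²] - E[X]
E[X] = \frac{13}{4}
E[X²] = Var(X) + (E[X])² = \frac{117}{16} + (\frac{13}{4})² = \frac{143}{8}
E[X(X-1)] = \frac{143}{8} - \frac{13}{4} = \frac{117}{8}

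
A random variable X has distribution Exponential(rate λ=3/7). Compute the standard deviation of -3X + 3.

For X ~ Exponential(rate λ=3/7):
Var(X) = \frac{49}{9}
SD(X) = √(Var(X)) = √(\frac{49}{9}) = \frac{7}{3}
SD(-3X + 3) = |-3| × SD(X) = 3 × \frac{7}{3} = 7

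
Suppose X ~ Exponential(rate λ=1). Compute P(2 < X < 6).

P(2 < X < 6) = ∫_{2}^{6} f(x) dx
where f(x) = e^{- x}
= - \frac{1 - e^{4}}{e^{6}}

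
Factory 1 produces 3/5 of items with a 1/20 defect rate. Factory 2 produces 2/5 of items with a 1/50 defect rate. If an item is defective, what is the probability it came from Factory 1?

Using Bayes' theorem:
P(F1) = 3/5, P(D|F1) = 1/20
P(F2) = 2/5, P(D|F2) = 1/50
P(D) = P(D|F1)P(F1) + P(D|F2)P(F2)
     = \frac{19}{500}
P(F1|D) = P(D|F1)P(F1) / P(D)
= \frac{15}{19}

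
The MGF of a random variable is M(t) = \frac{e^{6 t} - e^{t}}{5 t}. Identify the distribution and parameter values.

The MGF M(t) = \frac{e^{6 t} - e^{t}}{5 t} is the standard form for the Uniform distribution.
Comparing with the known MGF formula identifies: Uniform(1, 6)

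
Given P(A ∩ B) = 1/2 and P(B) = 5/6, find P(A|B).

P(A|B) = P(A ∩ B) / P(B)
= (1/2) / (5/6)
= 3/5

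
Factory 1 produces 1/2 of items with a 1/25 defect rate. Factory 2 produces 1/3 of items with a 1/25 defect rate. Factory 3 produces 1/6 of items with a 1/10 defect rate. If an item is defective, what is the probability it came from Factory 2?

Using Bayes' theorem:
P(F1) = 1/2, P(D|F1) = 1/25
P(F2) = 1/3, P(D|F2) = 1/25
P(F3) = 1/6, P(D|F3) = 1/10
P(D) = P(D|F1)P(F1) + P(D|F2)P(F2) + P(D|F3)P(F3)
     = \frac{1}{20}
P(F2|D) = P(D|F2)P(F2) / P(D)
= \frac{4}{15}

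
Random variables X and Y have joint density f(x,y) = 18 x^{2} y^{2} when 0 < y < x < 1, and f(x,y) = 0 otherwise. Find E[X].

f_X(x) = ∫_0^x 18 x^{2} y^{2} dy = 6 x^{5}
E[X] = ∫_0^1 x × (6 x^{5}) dx = \frac{6}{7}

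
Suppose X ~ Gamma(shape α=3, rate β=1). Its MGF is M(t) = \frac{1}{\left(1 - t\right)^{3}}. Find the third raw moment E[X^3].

To find E[X^3], compute M^(3)(0):
M^(1)(t) = \frac{3}{\left(1 - t\right)^{4}}
M^(2)(t) = \frac{12}{\left(1 - t\right)^{5}}
M^(3)(t) = \frac{60}{\left(1 - t\right)^{6}}
M^(3)(0) = 60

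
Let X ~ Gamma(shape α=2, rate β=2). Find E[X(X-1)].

E[X(X-1)] = E[X² - X] = E[X²] - E[X]
E[X] = 1
E[X²] = Var(X) + (E[X])² = \frac{1}{2} + (1)² = \frac{3}{2}
E[X(X-1)] = \frac{3}{2} - 1 = \frac{1}{2}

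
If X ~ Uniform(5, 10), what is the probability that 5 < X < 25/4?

P(5 < X < 25/4) = ∫_{5}^{25/4} f(x) dx
where f(x) = \frac{1}{5}
= \frac{1}{4}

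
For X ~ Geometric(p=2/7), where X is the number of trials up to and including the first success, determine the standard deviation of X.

For X ~ Geometric(p=2/7), where X is the number of trials up to and including the first success:
Var(X) = \frac{35}{4}
SD(X) = √(Var(X)) = √(\frac{35}{4}) = \frac{\sqrt{35}}{2}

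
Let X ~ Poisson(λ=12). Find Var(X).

For X ~ Poisson(λ=12):
Var(X) = 12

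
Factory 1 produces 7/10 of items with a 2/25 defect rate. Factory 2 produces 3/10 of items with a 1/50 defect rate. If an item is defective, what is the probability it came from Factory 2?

Using Bayes' theorem:
P(F1) = 7/10, P(D|F1) = 2/25
P(F2) = 3/10, P(D|F2) = 1/50
P(D) = P(D|F1)P(F1) + P(D|F2)P(F2)
     = \frac{31}{500}
P(F2|D) = P(D|F2)P(F2) / P(D)
= \frac{3}{31}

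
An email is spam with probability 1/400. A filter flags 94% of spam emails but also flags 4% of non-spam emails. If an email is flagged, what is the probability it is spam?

Let D = the rare event, + = positive/flagged.
P(D) = 1/400
P(+|D) = 94/100 = 47/50
P(+|D') = 4/100 = 1/25
P(+) = P(+|D)P(D) + P(+|D')P(D')
     = \frac{47}{50} × \frac{1}{400} + \frac{1}{25} × \frac{399}{400}
     = \frac{169}{4000}
P(D|+) = P(+|D)P(D)/P(+) = \frac{47}{845}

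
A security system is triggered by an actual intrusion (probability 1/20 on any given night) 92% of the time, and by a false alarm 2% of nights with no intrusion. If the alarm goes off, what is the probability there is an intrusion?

Let D = the rare event, + = positive/flagged.
P(D) = 1/20
P(+|D) = 92/100 = 23/25
P(+|D') = 2/100 = 1/50
P(+) = P(+|D)P(D) + P(+|D')P(D')
     = \frac{23}{25} × \frac{1}{20} + \frac{1}{50} × \frac{19}{20}
     = \frac{13}{200}
P(D|+) = P(+|D)P(D)/P(+) = \frac{46}{65}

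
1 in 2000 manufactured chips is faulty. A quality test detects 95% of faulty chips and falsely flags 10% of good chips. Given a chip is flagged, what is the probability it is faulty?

Let D = the rare event, + = positive/flagged.
P(D) = 1/2000
P(+|D) = 95/100 = 19/20
P(+|D') = 10/100 = 1/10
P(+) = P(+|D)P(D) + P(+|D')P(D')
     = \frac{19}{20} × \frac{1}{2000} + \frac{1}{10} × \frac{1999}{2000}
     = \frac{4017}{40000}
P(D|+) = P(+|D)P(D)/P(+) = \frac{19}{4017}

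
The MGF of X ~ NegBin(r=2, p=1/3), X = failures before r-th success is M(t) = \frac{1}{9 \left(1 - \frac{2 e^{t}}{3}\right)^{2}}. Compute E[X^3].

To find E[X^3], compute M^(3)(0):
M^(1)(t) = \frac{4 e^{t}}{27 \left(1 - \frac{2 e^{t}}{3}\right)^{3}}
M^(2)(t) = \frac{4 e^{t}}{27 \left(1 - \frac{2 e^{t}}{3}\right)^{3}} + \frac{8 e^{2 t}}{27 \left(1 - \frac{2 e^{t}}{3}\right)^{4}}
M^(3)(t) = \frac{4 e^{t}}{27 \left(1 - \frac{2 e^{t}}{3}\right)^{3}} + \frac{8 e^{2 t}}{9 \left(1 - \frac{2 e^{t}}{3}\right)^{4}} + \frac{64 e^{3 t}}{81 \left(1 - \frac{2 e^{t}}{3}\right)^{5}}
M^(3)(0) = 268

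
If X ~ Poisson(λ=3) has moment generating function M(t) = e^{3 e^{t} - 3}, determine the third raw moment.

To find E[X^3], compute M^(3)(0):
M^(1)(t) = 3 e^{t} e^{3 e^{t} - 3}
M^(2)(t) = 9 e^{2 t} e^{3 e^{t} - 3} + 3 e^{t} e^{3 e^{t} - 3}
M^(3)(t) = 27 e^{3 t} e^{3 e^{t} - 3} + 27 e^{2 t} e^{3 e^{t} - 3} + 3 e^{t} e^{3 e^{t} - 3}
M^(3)(0) = 57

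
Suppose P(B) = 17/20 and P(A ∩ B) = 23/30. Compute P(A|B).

P(A|B) = P(A ∩ B) / P(B)
= (23/30) / (17/20)
= 46/51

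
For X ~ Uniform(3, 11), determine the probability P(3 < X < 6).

P(3 < X < 6) = ∫_{3}^{6} f(x) dx
where f(x) = \frac{1}{8}
= \frac{3}{8}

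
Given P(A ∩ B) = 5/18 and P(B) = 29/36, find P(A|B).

P(A|B) = P(A ∩ B) / P(B)
= (5/18) / (29/36)
= 10/29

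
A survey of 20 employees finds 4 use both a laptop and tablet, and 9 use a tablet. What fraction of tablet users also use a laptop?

P(A ∩ B) = 4/20 = 1/5
P(B) = 9/20
P(A|B) = P(A ∩ B) / P(B) = (1/5) / (9/20) = 4/9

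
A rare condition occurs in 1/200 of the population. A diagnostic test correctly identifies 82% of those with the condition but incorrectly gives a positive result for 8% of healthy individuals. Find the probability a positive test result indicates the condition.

Let D = the rare event, + = positive/flagged.
P(D) = 1/200
P(+|D) = 82/100 = 41/50
P(+|D') = 8/100 = 2/25
P(+) = P(+|D)P(D) + P(+|D')P(D')
     = \frac{41}{50} × \frac{1}{200} + \frac{2}{25} × \frac{199}{200}
     = \frac{837}{10000}
P(D|+) = P(+|D)P(D)/P(+) = \frac{41}{837}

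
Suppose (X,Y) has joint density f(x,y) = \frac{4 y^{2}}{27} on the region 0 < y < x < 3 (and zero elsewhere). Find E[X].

f_X(x) = ∫_0^x \frac{4 y^{2}}{27} dy = \frac{4 x^{3}}{81}
E[X] = ∫_0^3 x × (\frac{4 x^{3}}{81}) dx = \frac{12}{5}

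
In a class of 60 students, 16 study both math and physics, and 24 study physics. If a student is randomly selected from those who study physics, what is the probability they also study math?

P(A ∩ B) = 16/60 = 4/15
P(B) = 24/60 = 2/5
P(A|B) = P(A ∩ B) / P(B) = (4/15) / (2/5) = 2/3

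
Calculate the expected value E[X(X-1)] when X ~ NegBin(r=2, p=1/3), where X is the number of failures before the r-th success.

E[X(X-1)] = E[X² - X] = E[X²] - E[X]
E[X] = 4
E[X²] = Var(X) + (E[X])² = 12 + (4)² = 28
E[X(X-1)] = 28 - 4 = 24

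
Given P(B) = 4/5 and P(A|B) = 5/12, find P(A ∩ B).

By definition, P(A|B) = P(A ∩ B) / P(B)
So P(A ∩ B) = P(A|B) × P(B)
= 5/12 × 4/5
= 1/3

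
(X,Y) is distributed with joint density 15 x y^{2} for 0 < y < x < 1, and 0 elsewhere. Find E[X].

f_X(x) = ∫_0^x 15 x y^{2} dy = 5 x^{4}
E[X] = ∫_0^1 x × (5 x^{4}) dx = \frac{5}{6}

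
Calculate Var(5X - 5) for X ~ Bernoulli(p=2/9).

For X ~ Bernoulli(p=2/9):
Var(X) = \frac{14}{81}
Var(5X - 5) = (5)² × Var(X) = 25 × \frac{14}{81} = \frac{350}{81}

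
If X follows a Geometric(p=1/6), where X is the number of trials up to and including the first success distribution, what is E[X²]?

Using the identity E[X²] = Var(X) + (E[X])²:
E[X] = 6
Var(X) = 30
E[X²] = 30 + (6)²
= 66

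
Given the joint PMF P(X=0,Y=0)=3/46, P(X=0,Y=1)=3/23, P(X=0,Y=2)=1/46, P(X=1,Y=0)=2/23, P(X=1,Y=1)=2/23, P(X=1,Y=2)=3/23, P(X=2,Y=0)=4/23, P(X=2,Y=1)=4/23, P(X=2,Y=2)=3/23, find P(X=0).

P(X=0) = P(X=0,Y=0) + P(X=0,Y=1) + P(X=0,Y=2)
= 3/46 + 3/23 + 1/46
= 5/23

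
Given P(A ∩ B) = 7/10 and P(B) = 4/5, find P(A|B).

P(A|B) = P(A ∩ B) / P(B)
= (7/10) / (4/5)
= 7/8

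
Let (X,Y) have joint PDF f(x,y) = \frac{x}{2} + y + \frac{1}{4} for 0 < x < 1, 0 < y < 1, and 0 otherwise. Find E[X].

E[X] = ∫_0^1 ∫_0^1 x × f(x,y) dy dx
= ∫_0^1 ∫_0^1 x × (\frac{x}{2} + y + \frac{1}{4}) dy dx
= \frac{13}{24}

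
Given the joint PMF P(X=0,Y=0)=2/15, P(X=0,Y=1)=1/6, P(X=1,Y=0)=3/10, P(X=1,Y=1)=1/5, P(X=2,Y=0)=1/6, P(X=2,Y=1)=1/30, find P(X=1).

P(X=1) = P(X=1,Y=0) + P(X=1,Y=1)
= 3/10 + 1/5
= 1/2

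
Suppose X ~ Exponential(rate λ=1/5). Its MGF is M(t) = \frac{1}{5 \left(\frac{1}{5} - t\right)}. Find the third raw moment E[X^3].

To find E[X^3], compute M^(3)(0):
M^(1)(t) = \frac{1}{5 \left(\frac{1}{5} - t\right)^{2}}
M^(2)(t) = \frac{2}{5 \left(\frac{1}{5} - t\right)^{3}}
M^(3)(t) = \frac{6}{5 \left(\frac{1}{5} - t\right)^{4}}
M^(3)(0) = 750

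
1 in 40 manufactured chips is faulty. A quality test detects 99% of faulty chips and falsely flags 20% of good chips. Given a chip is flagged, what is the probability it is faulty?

Let D = the rare event, + = positive/flagged.
P(D) = 1/40
P(+|D) = 99/100
P(+|D') = 20/100 = 1/5
P(+) = P(+|D)P(D) + P(+|D')P(D')
     = \frac{99}{100} × \frac{1}{40} + \frac{1}{5} × \frac{39}{40}
     = \frac{879}{4000}
P(D|+) = P(+|D)P(D)/P(+) = \frac{33}{293}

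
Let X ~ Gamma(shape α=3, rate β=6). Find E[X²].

Using the identity E[X²] = Var(X) + (E[X])²:
E[X] = \frac{1}{2}
Var(X) = \frac{1}{12}
E[X²] = \frac{1}{12} + (\frac{1}{2})²
= \frac{1}{3}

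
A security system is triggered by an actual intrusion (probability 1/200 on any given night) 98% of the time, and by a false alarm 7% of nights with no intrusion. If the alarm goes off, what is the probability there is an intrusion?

Let D = the rare event, + = positive/flagged.
P(D) = 1/200
P(+|D) = 98/100 = 49/50
P(+|D') = 7/100
P(+) = P(+|D)P(D) + P(+|D')P(D')
     = \frac{49}{50} × \frac{1}{200} + \frac{7}{100} × \frac{199}{200}
     = \frac{1491}{20000}
P(D|+) = P(+|D)P(D)/P(+) = \frac{14}{213}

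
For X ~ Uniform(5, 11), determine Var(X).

For X ~ Uniform(5, 11):
Var(X) = 3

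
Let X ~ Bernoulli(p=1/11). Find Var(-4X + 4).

For X ~ Bernoulli(p=1/11):
Var(X) = \frac{10}{121}
Var(-4X + 4) = (-4)² × Var(X) = 16 × \frac{10}{121} = \frac{160}{121}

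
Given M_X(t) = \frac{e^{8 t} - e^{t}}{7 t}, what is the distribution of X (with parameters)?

The MGF M(t) = \frac{e^{8 t} - e^{t}}{7 t} is the standard form for the Uniform distribution.
Comparing with the known MGF formula identifies: Uniform(1, 8)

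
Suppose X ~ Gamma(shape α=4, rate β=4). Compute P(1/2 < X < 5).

P(1/2 < X < 5) = ∫_{1/2}^{5} f(x) dx
where f(x) = \frac{128 x^{3} e^{- 4 x}}{3}
= \frac{-4663 + 19 e^{18}}{3 e^{20}}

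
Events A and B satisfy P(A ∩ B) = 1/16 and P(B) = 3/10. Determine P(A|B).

P(A|B) = P(A ∩ B) / P(B)
= (1/16) / (3/10)
= 5/24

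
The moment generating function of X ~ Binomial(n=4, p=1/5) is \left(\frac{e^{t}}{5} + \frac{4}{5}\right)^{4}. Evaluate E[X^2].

To find E[X^2], compute M^(2)(0):
M^(1)(t) = \frac{4 \left(\frac{e^{t}}{5} + \frac{4}{5}\right)^{3} e^{t}}{5}
M^(2)(t) = \frac{4 \left(\frac{e^{t}}{5} + \frac{4}{5}\right)^{3} e^{t}}{5} + \frac{12 \left(\frac{e^{t}}{5} + \frac{4}{5}\right)^{2} e^{2 t}}{25}
M^(2)(0) = \frac{32}{25}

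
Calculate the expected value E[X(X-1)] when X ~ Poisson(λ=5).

E[X(X-1)] = E[X² - X] = E[X²] - E[X]
E[X] = 5
E[X²] = Var(X) + (E[X])² = 5 + (5)² = 30
E[X(X-1)] = 30 - 5 = 25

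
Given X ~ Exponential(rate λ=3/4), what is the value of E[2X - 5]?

For X ~ Exponential(rate λ=3/4):
E[X] = \frac{4}{3}
E[2X - 5] = 2 × E[X] - 5 = - \frac{7}{3}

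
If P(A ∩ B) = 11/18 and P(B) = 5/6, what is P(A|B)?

P(A|B) = P(A ∩ B) / P(B)
= (11/18) / (5/6)
= 11/15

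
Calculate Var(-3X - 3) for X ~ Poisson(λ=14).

For X ~ Poisson(λ=14):
Var(X) = 14
Var(-3X - 3) = (-3)² × Var(X) = 9 × 14 = 126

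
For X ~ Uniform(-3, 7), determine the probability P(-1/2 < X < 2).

P(-1/2 < X < 2) = ∫_{-1/2}^{2} f(x) dx
where f(x) = \frac{1}{10}
= \frac{1}{4}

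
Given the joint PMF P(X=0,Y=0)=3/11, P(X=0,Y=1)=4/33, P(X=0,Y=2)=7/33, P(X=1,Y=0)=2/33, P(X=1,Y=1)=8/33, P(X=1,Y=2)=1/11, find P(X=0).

P(X=0) = P(X=0,Y=0) + P(X=0,Y=1) + P(X=0,Y=2)
= 3/11 + 4/33 + 7/33
= 20/33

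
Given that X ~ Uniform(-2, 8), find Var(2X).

For X ~ Uniform(-2, 8):
Var(X) = \frac{25}{3}
Var(2X) = (2)² × Var(X) = 4 × \frac{25}{3} = \frac{100}{3}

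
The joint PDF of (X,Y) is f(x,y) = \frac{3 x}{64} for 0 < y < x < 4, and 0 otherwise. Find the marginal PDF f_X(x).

f_X(x) = ∫_0^x \frac{3 x}{64} dy = \frac{3 x^{2}}{64}
for 0 < x < 4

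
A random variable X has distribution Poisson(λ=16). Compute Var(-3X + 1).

For X ~ Poisson(λ=16):
Var(X) = 16
Var(-3X + 1) = (-3)² × Var(X) = 9 × 16 = 144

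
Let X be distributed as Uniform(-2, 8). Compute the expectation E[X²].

Using the identity E[X²] = Var(X) + (E[X])²:
E[X] = 3
Var(X) = \frac{25}{3}
E[X²] = \frac{25}{3} + (3)²
= \frac{52}{3}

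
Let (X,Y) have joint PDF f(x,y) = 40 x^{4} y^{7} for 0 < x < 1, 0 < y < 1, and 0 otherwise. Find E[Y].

E[Y] = ∫_0^1 ∫_0^1 y × f(x,y) dx dy
= \frac{8}{9}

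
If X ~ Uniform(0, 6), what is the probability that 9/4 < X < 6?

P(9/4 < X < 6) = ∫_{9/4}^{6} f(x) dx
where f(x) = \frac{1}{6}
= \frac{5}{8}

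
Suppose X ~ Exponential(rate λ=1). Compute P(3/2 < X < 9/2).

P(3/2 < X < 9/2) = ∫_{3/2}^{9/2} f(x) dx
where f(x) = e^{- x}
= - \frac{1 - e^{3}}{e^{\frac{9}{2}}}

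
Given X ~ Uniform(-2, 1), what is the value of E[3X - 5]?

For X ~ Uniform(-2, 1):
E[X] = - \frac{1}{2}
E[3X - 5] = 3 × E[X] - 5 = - \frac{13}{2}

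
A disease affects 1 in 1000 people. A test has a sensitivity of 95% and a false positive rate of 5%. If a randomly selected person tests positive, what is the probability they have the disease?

Let D = the rare event, + = positive/flagged.
P(D) = 1/1000
P(+|D) = 95/100 = 19/20
P(+|D') = 5/100 = 1/20
P(+) = P(+|D)P(D) + P(+|D')P(D')
     = \frac{19}{20} × \frac{1}{1000} + \frac{1}{20} × \frac{999}{1000}
     = \frac{509}{10000}
P(D|+) = P(+|D)P(D)/P(+) = \frac{19}{1018}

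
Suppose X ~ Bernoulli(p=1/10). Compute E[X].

For X ~ Bernoulli(p=1/10), the expected value is:
E[X] = \frac{1}{10}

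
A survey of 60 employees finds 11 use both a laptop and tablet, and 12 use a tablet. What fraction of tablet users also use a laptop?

P(A ∩ B) = 11/60
P(B) = 12/60 = 1/5
P(A|B) = P(A ∩ B) / P(B) = (11/60) / (1/5) = 11/12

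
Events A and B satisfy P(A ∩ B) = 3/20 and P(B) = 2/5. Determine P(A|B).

P(A|B) = P(A ∩ B) / P(B)
= (3/20) / (2/5)
= 3/8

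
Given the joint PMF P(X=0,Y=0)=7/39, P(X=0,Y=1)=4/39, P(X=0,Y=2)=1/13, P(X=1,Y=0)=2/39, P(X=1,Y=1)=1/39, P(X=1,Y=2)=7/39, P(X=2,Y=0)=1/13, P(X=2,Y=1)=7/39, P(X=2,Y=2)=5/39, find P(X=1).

P(X=1) = P(X=1,Y=0) + P(X=1,Y=1) + P(X=1,Y=2)
= 2/39 + 1/39 + 7/39
= 10/39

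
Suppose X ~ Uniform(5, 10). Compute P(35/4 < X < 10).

P(35/4 < X < 10) = ∫_{35/4}^{10} f(x) dx
where f(x) = \frac{1}{5}
= \frac{1}{4}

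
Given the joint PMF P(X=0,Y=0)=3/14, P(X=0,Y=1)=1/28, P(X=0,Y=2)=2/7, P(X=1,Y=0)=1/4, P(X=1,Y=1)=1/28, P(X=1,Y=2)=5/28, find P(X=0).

P(X=0) = P(X=0,Y=0) + P(X=0,Y=1) + P(X=0,Y=2)
= 3/14 + 1/28 + 2/7
= 15/28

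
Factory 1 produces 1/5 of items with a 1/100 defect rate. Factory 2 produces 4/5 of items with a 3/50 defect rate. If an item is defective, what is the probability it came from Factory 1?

Using Bayes' theorem:
P(F1) = 1/5, P(D|F1) = 1/100
P(F2) = 4/5, P(D|F2) = 3/50
P(D) = P(D|F1)P(F1) + P(D|F2)P(F2)
     = \frac{1}{20}
P(F1|D) = P(D|F1)P(F1) / P(D)
= \frac{1}{25}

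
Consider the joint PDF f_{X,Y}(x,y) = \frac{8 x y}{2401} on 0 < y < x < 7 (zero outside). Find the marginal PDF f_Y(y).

f_Y(y) = ∫_y^7 \frac{8 x y}{2401} dx = \frac{4 y \left(49 - y^{2}\right)}{2401}
for 0 < y < 7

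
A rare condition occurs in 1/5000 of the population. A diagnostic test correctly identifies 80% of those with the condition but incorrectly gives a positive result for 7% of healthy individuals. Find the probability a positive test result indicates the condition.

Let D = the rare event, + = positive/flagged.
P(D) = 1/5000
P(+|D) = 80/100 = 4/5
P(+|D') = 7/100
P(+) = P(+|D)P(D) + P(+|D')P(D')
     = \frac{4}{5} × \frac{1}{5000} + \frac{7}{100} × \frac{4999}{5000}
     = \frac{35073}{500000}
P(D|+) = P(+|D)P(D)/P(+) = \frac{80}{35073}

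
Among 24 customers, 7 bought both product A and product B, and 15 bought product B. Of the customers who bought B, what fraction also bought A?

P(A ∩ B) = 7/24
P(B) = 15/24 = 5/8
P(A|B) = P(A ∩ B) / P(B) = (7/24) / (5/8) = 7/15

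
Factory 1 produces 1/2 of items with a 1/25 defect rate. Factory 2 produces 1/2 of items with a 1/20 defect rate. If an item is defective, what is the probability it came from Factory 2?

Using Bayes' theorem:
P(F1) = 1/2, P(D|F1) = 1/25
P(F2) = 1/2, P(D|F2) = 1/20
P(D) = P(D|F1)P(F1) + P(D|F2)P(F2)
     = \frac{9}{200}
P(F2|D) = P(D|F2)P(F2) / P(D)
= \frac{5}{9}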